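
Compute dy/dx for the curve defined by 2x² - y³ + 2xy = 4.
Take d/dx of both sides. Since y is implicitly a function of x, the chain rule attaches a y' = dy/dx factor whenever we differentiate through y.

Set F(x, y) = (left side) − (right side), so the curve is F = 0. Differentiating each term of F:
  d/dx[2x^2] = 4x
  d/dx[2xy] = 2x·y' + 2y
  d/dx[-y^3] = -3y^2·y'
  d/dx[-4] = 0

Collecting, the y'-free part is the partial derivative in x and the y' coefficient is the partial derivative in y:
  ∂F/∂x = 4x + 2y
  ∂F/∂y = 2x - 3y^2

so d/dx[F(x, y(x))] = ∂F/∂x + (∂F/∂y)·y' = 0. Rearranging,
  dy/dx = -(∂F/∂x)/(∂F/∂y) = -(4x + 2y)/(2x - 3y^2) = 2(-2x - y)/(2x - 3y^2)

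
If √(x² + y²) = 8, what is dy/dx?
Apply d/dx to both sides, remembering that y depends on x. Each occurrence of y therefore brings in a y' = dy/dx via the chain rule.

With F(x, y) equal to the left-hand side minus the right, differentiate F term by term:
  d/dx[√(x^2 + y^2)] = (x + y·y')/√(x^2 + y^2)
  d/dx[-8] = 0
Adding these up, d/dx[F] = 0 becomes
  (x/√(x^2 + y^2)) + (y/√(x^2 + y^2))·y' = 0,
so isolating y',
  dy/dx = -(x/√(x^2 + y^2))/(y/√(x^2 + y^2)) = -x/y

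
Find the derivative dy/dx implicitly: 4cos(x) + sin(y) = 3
Differentiate both sides with respect to x, treating y as y(x). By the chain rule, any term containing y contributes a factor of y' = dy/dx when we differentiate it.

Move every term to one side and write the relation as F(x, y) = 0. Term by term,
  d/dx[sin(y)] = y'·cos(y)
  d/dx[4cos(x)] = -4sin(x)
  d/dx[-3] = 0

The pieces without y' make up ∂F/∂x and the coefficient of y' is ∂F/∂y:
  ∂F/∂x = -4sin(x),
  ∂F/∂y = cos(y).

Since d/dx[F] = ∂F/∂x + (∂F/∂y)·y' = 0, solve for y':
  (∂F/∂y)·y' = -∂F/∂x
  dy/dx = -(∂F/∂x)/(∂F/∂y) = -(-4sin(x))/(cos(y)) = 4sin(x)/cos(y)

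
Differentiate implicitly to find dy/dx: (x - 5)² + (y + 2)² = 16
Apply d/dx to both sides, remembering that y depends on x. Each occurrence of y therefore brings in a y' = dy/dx via the chain rule.

With F(x, y) equal to the left-hand side minus the right, differentiate F term by term:
  d/dx[(x - 5)^2] = 2x - 10
  d/dx[(y + 2)^2] = 2·y'(y + 2)
  d/dx[-16] = 0
Adding these up, d/dx[F] = 0 becomes
  (2x - 10) + (2y + 4)·y' = 0,
so isolating y',
  dy/dx = -(2x - 10)/(2y + 4) = (5 - x)/(y + 2)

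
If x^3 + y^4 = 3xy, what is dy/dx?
Differentiate both sides with respect to x, treating y as y(x). By the chain rule, any term containing y contributes a factor of y' = dy/dx when we differentiate it.

Move every term to one side and write the relation as F(x, y) = 0. Term by term,
  d/dx[x^3] = 3x^2
  d/dx[-3xy] = -3x·y' - 3y
  d/dx[y^4] = 4y^3·y'

The pieces without y' make up ∂F/∂x and the coefficient of y' is ∂F/∂y:
  ∂F/∂x = 3x^2 - 3y,
  ∂F/∂y = -3x + 4y^3.

Since d/dx[F] = ∂F/∂x + (∂F/∂y)·y' = 0, solve for y':
  (∂F/∂y)·y' = -∂F/∂x
  dy/dx = -(∂F/∂x)/(∂F/∂y) = -(3x^2 - 3y)/(-3x + 4y^3) = 3(x^2 - y)/(3x - 4y^3)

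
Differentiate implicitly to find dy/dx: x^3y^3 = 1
Apply d/dx to both sides, remembering that y depends on x. Each occurrence of y therefore brings in a y' = dy/dx via the chain rule.

With F(x, y) equal to the left-hand side minus the right, differentiate F term by term:
  d/dx[x^3y^3] = 3x^3y^2·y' + 3x^2y^3
  d/dx[-1] = 0
Adding these up, d/dx[F] = 0 becomes
  (3x^2y^3) + (3x^3y^2)·y' = 0,
so isolating y',
  dy/dx = -(3x^2y^3)/(3x^3y^2) = -y/x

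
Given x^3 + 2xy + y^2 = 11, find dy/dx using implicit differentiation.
Differentiate both sides with respect to x, treating y as y(x). By the chain rule, any term containing y contributes a factor of y' = dy/dx when we differentiate it.

Move every term to one side and write the relation as F(x, y) = 0. Term by term,
  d/dx[x^3] = 3x^2
  d/dx[2xy] = 2x·y' + 2y
  d/dx[y^2] = 2y·y'
  d/dx[-11] = 0

The pieces without y' make up ∂F/∂x and the coefficient of y' is ∂F/∂y:
  ∂F/∂x = 3x^2 + 2y,
  ∂F/∂y = 2x + 2y.

Since d/dx[F] = ∂F/∂x + (∂F/∂y)·y' = 0, solve for y':
  (∂F/∂y)·y' = -∂F/∂x
  dy/dx = -(∂F/∂x)/(∂F/∂y) = -(3x^2 + 2y)/(2x + 2y) = (-3x^2/2 - y)/(x + y)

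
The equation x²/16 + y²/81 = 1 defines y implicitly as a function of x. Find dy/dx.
Differentiate both sides with respect to x, treating y as y(x). By the chain rule, any term containing y contributes a factor of y' = dy/dx when we differentiate it.

Move every term to one side and write the relation as F(x, y) = 0. Term by term,
  d/dx[x^2/16] = x/8
  d/dx[y^2/81] = 2y·y'/81
  d/dx[-1] = 0

The pieces without y' make up ∂F/∂x and the coefficient of y' is ∂F/∂y:
  ∂F/∂x = x/8,
  ∂F/∂y = 2y/81.

Since d/dx[F] = ∂F/∂x + (∂F/∂y)·y' = 0, solve for y':
  (∂F/∂y)·y' = -∂F/∂x
  dy/dx = -(∂F/∂x)/(∂F/∂y) = -(x/8)/(2y/81) = -81x/(16y)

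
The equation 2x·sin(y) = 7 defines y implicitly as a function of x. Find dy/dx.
Differentiate the relation implicitly: treat y = y(x) and apply the chain rule, so every y-derivative picks up a y' = dy/dx factor.

With everything moved to the left-hand side, differentiate term by term:
  d/dx[2x·sin(y)] = 2x·y'·cos(y) + 2sin(y)
  d/dx[-7] = 0

Separating the contributions that come from x directly and those that come through y:
  without y':      2sin(y)
  multiplying y':  2x·cos(y)

so (2sin(y)) + (2x·cos(y))·y' = 0, and therefore
  dy/dx = -(2sin(y))/(2x·cos(y)) = -tan(y)/x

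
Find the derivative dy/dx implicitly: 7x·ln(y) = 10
Apply d/dx to both sides, remembering that y depends on x. Each occurrence of y therefore brings in a y' = dy/dx via the chain rule.

With F(x, y) equal to the left-hand side minus the right, differentiate F term by term:
  d/dx[7x·ln(y)] = 7x·y'/y + 7ln(y)
  d/dx[-10] = 0
Adding these up, d/dx[F] = 0 becomes
  (7ln(y)) + (7x/y)·y' = 0,
so isolating y',
  dy/dx = -(7ln(y))/(7x/y) = -y·ln(y)/x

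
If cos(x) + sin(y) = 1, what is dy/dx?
Apply d/dx to both sides, remembering that y depends on x. Each occurrence of y therefore brings in a y' = dy/dx via the chain rule.

With F(x, y) equal to the left-hand side minus the right, differentiate F term by term:
  d/dx[sin(y)] = y'·cos(y)
  d/dx[cos(x)] = -sin(x)
  d/dx[-1] = 0
Adding these up, d/dx[F] = 0 becomes
  (-sin(x)) + (cos(y))·y' = 0,
so isolating y',
  dy/dx = -(-sin(x))/(cos(y)) = sin(x)/cos(y)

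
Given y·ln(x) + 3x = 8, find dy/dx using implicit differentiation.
Apply d/dx to both sides, remembering that y depends on x. Each occurrence of y therefore brings in a y' = dy/dx via the chain rule.

With F(x, y) equal to the left-hand side minus the right, differentiate F term by term:
  d/dx[3x] = 3
  d/dx[y·ln(x)] = y'·ln(x) + y/x
  d/dx[-8] = 0
Adding these up, d/dx[F] = 0 becomes
  (3 + y/x) + (ln(x))·y' = 0,
so isolating y',
  dy/dx = -(3 + y/x)/(ln(x))
        = -((3x + y)/x)/(ln(x)) = (-3x - y)/(x·ln(x))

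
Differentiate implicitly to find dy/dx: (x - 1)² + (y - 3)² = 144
Take d/dx of both sides. Since y is implicitly a function of x, the chain rule attaches a y' = dy/dx factor whenever we differentiate through y.

Set F(x, y) = (left side) − (right side), so the curve is F = 0. Differentiating each term of F:
  d/dx[(x - 1)^2] = 2x - 2
  d/dx[(y - 3)^2] = 2·y'(y - 3)
  d/dx[-144] = 0

Collecting, the y'-free part is the partial derivative in x and the y' coefficient is the partial derivative in y:
  ∂F/∂x = 2x - 2
  ∂F/∂y = 2y - 6

so d/dx[F(x, y(x))] = ∂F/∂x + (∂F/∂y)·y' = 0. Rearranging,
  dy/dx = -(∂F/∂x)/(∂F/∂y) = -(2x - 2)/(2y - 6) = (1 - x)/(y - 3)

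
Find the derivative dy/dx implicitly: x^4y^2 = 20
Take d/dx of both sides. Since y is implicitly a function of x, the chain rule attaches a y' = dy/dx factor whenever we differentiate through y.

Set F(x, y) = (left side) − (right side), so the curve is F = 0. Differentiating each term of F:
  d/dx[x^4y^2] = 2x^4y·y' + 4x^3y^2
  d/dx[-20] = 0

Collecting, the y'-free part is the partial derivative in x and the y' coefficient is the partial derivative in y:
  ∂F/∂x = 4x^3y^2
  ∂F/∂y = 2x^4y

so d/dx[F(x, y(x))] = ∂F/∂x + (∂F/∂y)·y' = 0. Rearranging,
  dy/dx = -(∂F/∂x)/(∂F/∂y) = -(4x^3y^2)/(2x^4y) = -2y/x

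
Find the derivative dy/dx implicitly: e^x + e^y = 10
Take d/dx of both sides. Since y is implicitly a function of x, the chain rule attaches a y' = dy/dx factor whenever we differentiate through y.

Set F(x, y) = (left side) − (right side), so the curve is F = 0. Differentiating each term of F:
  d/dx[e^(x)] = e^(x)
  d/dx[e^(y)] = y'·e^(y)
  d/dx[-10] = 0

Collecting, the y'-free part is the partial derivative in x and the y' coefficient is the partial derivative in y:
  ∂F/∂x = e^(x)
  ∂F/∂y = e^(y)

so d/dx[F(x, y(x))] = ∂F/∂x + (∂F/∂y)·y' = 0. Rearranging,
  dy/dx = -(∂F/∂x)/(∂F/∂y) = -(e^(x))/(e^(y)) = -e^(x - y)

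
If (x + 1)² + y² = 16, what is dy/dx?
Apply d/dx to both sides, remembering that y depends on x. Each occurrence of y therefore brings in a y' = dy/dx via the chain rule.

With F(x, y) equal to the left-hand side minus the right, differentiate F term by term:
  d/dx[y^2] = 2y·y'
  d/dx[(x + 1)^2] = 2x + 2
  d/dx[-16] = 0
Adding these up, d/dx[F] = 0 becomes
  (2x + 2) + (2y)·y' = 0,
so isolating y',
  dy/dx = -(2x + 2)/(2y) = (-x - 1)/y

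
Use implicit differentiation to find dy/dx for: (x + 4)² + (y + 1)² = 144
Take d/dx of both sides. Since y is implicitly a function of x, the chain rule attaches a y' = dy/dx factor whenever we differentiate through y.

Set F(x, y) = (left side) − (right side), so the curve is F = 0. Differentiating each term of F:
  d/dx[(x + 4)^2] = 2x + 8
  d/dx[(y + 1)^2] = 2·y'(y + 1)
  d/dx[-144] = 0

Collecting, the y'-free part is the partial derivative in x and the y' coefficient is the partial derivative in y:
  ∂F/∂x = 2x + 8
  ∂F/∂y = 2y + 2

so d/dx[F(x, y(x))] = ∂F/∂x + (∂F/∂y)·y' = 0. Rearranging,
  dy/dx = -(∂F/∂x)/(∂F/∂y) = -(2x + 8)/(2y + 2) = (-x - 4)/(y + 1)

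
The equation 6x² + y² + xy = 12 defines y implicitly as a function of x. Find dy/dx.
Differentiate the relation implicitly: treat y = y(x) and apply the chain rule, so every y-derivative picks up a y' = dy/dx factor.

With everything moved to the left-hand side, differentiate term by term:
  d/dx[6x^2] = 12x
  d/dx[xy] = x·y' + y
  d/dx[y^2] = 2y·y'
  d/dx[-12] = 0

Separating the contributions that come from x directly and those that come through y:
  without y':      12x + y
  multiplying y':  x + 2y

so (12x + y) + (x + 2y)·y' = 0, and therefore
  dy/dx = -(12x + y)/(x + 2y) = (-12x - y)/(x + 2y)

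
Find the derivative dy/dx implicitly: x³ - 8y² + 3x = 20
Apply d/dx to both sides, remembering that y depends on x. Each occurrence of y therefore brings in a y' = dy/dx via the chain rule.

With F(x, y) equal to the left-hand side minus the right, differentiate F term by term:
  d/dx[x^3] = 3x^2
  d/dx[3x] = 3
  d/dx[-8y^2] = -16y·y'
  d/dx[-20] = 0
Adding these up, d/dx[F] = 0 becomes
  (3x^2 + 3) + (-16y)·y' = 0,
so isolating y',
  dy/dx = -(3x^2 + 3)/(-16y) = 3(x^2 + 1)/(16y)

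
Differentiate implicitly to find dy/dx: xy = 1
Take d/dx of both sides. Since y is implicitly a function of x, the chain rule attaches a y' = dy/dx factor whenever we differentiate through y.

Set F(x, y) = (left side) − (right side), so the curve is F = 0. Differentiating each term of F:
  d/dx[xy] = x·y' + y
  d/dx[-1] = 0

Collecting, the y'-free part is the partial derivative in x and the y' coefficient is the partial derivative in y:
  ∂F/∂x = y
  ∂F/∂y = x

so d/dx[F(x, y(x))] = ∂F/∂x + (∂F/∂y)·y' = 0. Rearranging,
  dy/dx = -(∂F/∂x)/(∂F/∂y) = -(y)/(x) = -y/x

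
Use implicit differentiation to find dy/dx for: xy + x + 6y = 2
Apply d/dx to both sides, remembering that y depends on x. Each occurrence of y therefore brings in a y' = dy/dx via the chain rule.

With F(x, y) equal to the left-hand side minus the right, differentiate F term by term:
  d/dx[xy] = x·y' + y
  d/dx[x] = 1
  d/dx[6y] = 6·y'
  d/dx[-2] = 0
Adding these up, d/dx[F] = 0 becomes
  (y + 1) + (x + 6)·y' = 0,
so isolating y',
  dy/dx = -(y + 1)/(x + 6) = (-y - 1)/(x + 6)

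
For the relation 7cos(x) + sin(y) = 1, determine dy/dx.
Differentiate both sides with respect to x, treating y as y(x). By the chain rule, any term containing y contributes a factor of y' = dy/dx when we differentiate it.

Move every term to one side and write the relation as F(x, y) = 0. Term by term,
  d/dx[sin(y)] = y'·cos(y)
  d/dx[7cos(x)] = -7sin(x)
  d/dx[-1] = 0

The pieces without y' make up ∂F/∂x and the coefficient of y' is ∂F/∂y:
  ∂F/∂x = -7sin(x),
  ∂F/∂y = cos(y).

Since d/dx[F] = ∂F/∂x + (∂F/∂y)·y' = 0, solve for y':
  (∂F/∂y)·y' = -∂F/∂x
  dy/dx = -(∂F/∂x)/(∂F/∂y) = -(-7sin(x))/(cos(y)) = 7sin(x)/cos(y)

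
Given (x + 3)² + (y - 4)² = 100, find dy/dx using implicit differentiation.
Differentiate the relation implicitly: treat y = y(x) and apply the chain rule, so every y-derivative picks up a y' = dy/dx factor.

With everything moved to the left-hand side, differentiate term by term:
  d/dx[(x + 3)^2] = 2x + 6
  d/dx[(y - 4)^2] = 2·y'(y - 4)
  d/dx[-100] = 0

Separating the contributions that come from x directly and those that come through y:
  without y':      2x + 6
  multiplying y':  2y - 8

so (2x + 6) + (2y - 8)·y' = 0, and therefore
  dy/dx = -(2x + 6)/(2y - 8) = (-x - 3)/(y - 4)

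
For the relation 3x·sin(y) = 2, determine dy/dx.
Differentiate both sides with respect to x, treating y as y(x). By the chain rule, any term containing y contributes a factor of y' = dy/dx when we differentiate it.

Move every term to one side and write the relation as F(x, y) = 0. Term by term,
  d/dx[3x·sin(y)] = 3x·y'·cos(y) + 3sin(y)
  d/dx[-2] = 0

The pieces without y' make up ∂F/∂x and the coefficient of y' is ∂F/∂y:
  ∂F/∂x = 3sin(y),
  ∂F/∂y = 3x·cos(y).

Since d/dx[F] = ∂F/∂x + (∂F/∂y)·y' = 0, solve for y':
  (∂F/∂y)·y' = -∂F/∂x
  dy/dx = -(∂F/∂x)/(∂F/∂y) = -(3sin(y))/(3x·cos(y)) = -tan(y)/x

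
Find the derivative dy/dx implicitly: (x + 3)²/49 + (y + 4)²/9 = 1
Differentiate the relation implicitly: treat y = y(x) and apply the chain rule, so every y-derivative picks up a y' = dy/dx factor.

With everything moved to the left-hand side, differentiate term by term:
  d/dx[(x + 3)^2/49] = 2x/49 + 6/49
  d/dx[(y + 4)^2/9] = 2·y'(y + 4)/9
  d/dx[-1] = 0

Separating the contributions that come from x directly and those that come through y:
  without y':      2x/49 + 6/49
  multiplying y':  2y/9 + 8/9

so (2x/49 + 6/49) + (2y/9 + 8/9)·y' = 0, and therefore
  dy/dx = -(2x/49 + 6/49)/(2y/9 + 8/9)
        = -(2(x + 3)/49)/(2(y + 4)/9) = 9(-x - 3)/(49(y + 4))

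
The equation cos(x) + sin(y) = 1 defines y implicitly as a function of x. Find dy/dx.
Differentiate both sides with respect to x, treating y as y(x). By the chain rule, any term containing y contributes a factor of y' = dy/dx when we differentiate it.

Move every term to one side and write the relation as F(x, y) = 0. Term by term,
  d/dx[sin(y)] = y'·cos(y)
  d/dx[cos(x)] = -sin(x)
  d/dx[-1] = 0

The pieces without y' make up ∂F/∂x and the coefficient of y' is ∂F/∂y:
  ∂F/∂x = -sin(x),
  ∂F/∂y = cos(y).

Since d/dx[F] = ∂F/∂x + (∂F/∂y)·y' = 0, solve for y':
  (∂F/∂y)·y' = -∂F/∂x
  dy/dx = -(∂F/∂x)/(∂F/∂y) = -(-sin(x))/(cos(y)) = sin(x)/cos(y)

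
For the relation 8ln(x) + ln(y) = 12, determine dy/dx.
Differentiate the relation implicitly: treat y = y(x) and apply the chain rule, so every y-derivative picks up a y' = dy/dx factor.

With everything moved to the left-hand side, differentiate term by term:
  d/dx[8ln(x)] = 8/x
  d/dx[ln(y)] = y'/y
  d/dx[-12] = 0

Separating the contributions that come from x directly and those that come through y:
  without y':      8/x
  multiplying y':  1/y

so (8/x) + (1/y)·y' = 0, and therefore
  dy/dx = -(8/x)/(1/y) = -8y/x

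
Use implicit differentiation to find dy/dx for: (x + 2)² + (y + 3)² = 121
Take d/dx of both sides. Since y is implicitly a function of x, the chain rule attaches a y' = dy/dx factor whenever we differentiate through y.

Set F(x, y) = (left side) − (right side), so the curve is F = 0. Differentiating each term of F:
  d/dx[(x + 2)^2] = 2x + 4
  d/dx[(y + 3)^2] = 2·y'(y + 3)
  d/dx[-121] = 0

Collecting, the y'-free part is the partial derivative in x and the y' coefficient is the partial derivative in y:
  ∂F/∂x = 2x + 4
  ∂F/∂y = 2y + 6

so d/dx[F(x, y(x))] = ∂F/∂x + (∂F/∂y)·y' = 0. Rearranging,
  dy/dx = -(∂F/∂x)/(∂F/∂y) = -(2x + 4)/(2y + 6) = (-x - 2)/(y + 3)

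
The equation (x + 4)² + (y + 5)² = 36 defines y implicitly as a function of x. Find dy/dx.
Differentiate the relation implicitly: treat y = y(x) and apply the chain rule, so every y-derivative picks up a y' = dy/dx factor.

With everything moved to the left-hand side, differentiate term by term:
  d/dx[(x + 4)^2] = 2x + 8
  d/dx[(y + 5)^2] = 2·y'(y + 5)
  d/dx[-36] = 0

Separating the contributions that come from x directly and those that come through y:
  without y':      2x + 8
  multiplying y':  2y + 10

so (2x + 8) + (2y + 10)·y' = 0, and therefore
  dy/dx = -(2x + 8)/(2y + 10) = (-x - 4)/(y + 5)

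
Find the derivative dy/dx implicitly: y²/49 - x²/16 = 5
Differentiate the relation implicitly: treat y = y(x) and apply the chain rule, so every y-derivative picks up a y' = dy/dx factor.

With everything moved to the left-hand side, differentiate term by term:
  d/dx[-x^2/16] = -x/8
  d/dx[y^2/49] = 2y·y'/49
  d/dx[-5] = 0

Separating the contributions that come from x directly and those that come through y:
  without y':      -x/8
  multiplying y':  2y/49

so (-x/8) + (2y/49)·y' = 0, and therefore
  dy/dx = -(-x/8)/(2y/49) = 49x/(16y)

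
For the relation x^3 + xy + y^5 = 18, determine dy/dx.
Differentiate both sides with respect to x, treating y as y(x). By the chain rule, any term containing y contributes a factor of y' = dy/dx when we differentiate it.

Move every term to one side and write the relation as F(x, y) = 0. Term by term,
  d/dx[x^3] = 3x^2
  d/dx[xy] = x·y' + y
  d/dx[y^5] = 5y^4·y'
  d/dx[-18] = 0

The pieces without y' make up ∂F/∂x and the coefficient of y' is ∂F/∂y:
  ∂F/∂x = 3x^2 + y,
  ∂F/∂y = x + 5y^4.

Since d/dx[F] = ∂F/∂x + (∂F/∂y)·y' = 0, solve for y':
  (∂F/∂y)·y' = -∂F/∂x
  dy/dx = -(∂F/∂x)/(∂F/∂y) = -(3x^2 + y)/(x + 5y^4) = (-3x^2 - y)/(x + 5y^4)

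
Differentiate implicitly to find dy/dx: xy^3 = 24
Take d/dx of both sides. Since y is implicitly a function of x, the chain rule attaches a y' = dy/dx factor whenever we differentiate through y.

Set F(x, y) = (left side) − (right side), so the curve is F = 0. Differentiating each term of F:
  d/dx[xy^3] = 3xy^2·y' + y^3
  d/dx[-24] = 0

Collecting, the y'-free part is the partial derivative in x and the y' coefficient is the partial derivative in y:
  ∂F/∂x = y^3
  ∂F/∂y = 3xy^2

so d/dx[F(x, y(x))] = ∂F/∂x + (∂F/∂y)·y' = 0. Rearranging,
  dy/dx = -(∂F/∂x)/(∂F/∂y) = -(y^3)/(3xy^2) = -y/(3x)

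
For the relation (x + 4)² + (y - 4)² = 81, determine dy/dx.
Differentiate the relation implicitly: treat y = y(x) and apply the chain rule, so every y-derivative picks up a y' = dy/dx factor.

With everything moved to the left-hand side, differentiate term by term:
  d/dx[(x + 4)^2] = 2x + 8
  d/dx[(y - 4)^2] = 2·y'(y - 4)
  d/dx[-81] = 0

Separating the contributions that come from x directly and those that come through y:
  without y':      2x + 8
  multiplying y':  2y - 8

so (2x + 8) + (2y - 8)·y' = 0, and therefore
  dy/dx = -(2x + 8)/(2y - 8) = (-x - 4)/(y - 4)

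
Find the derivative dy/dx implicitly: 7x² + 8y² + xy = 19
Differentiate both sides with respect to x, treating y as y(x). By the chain rule, any term containing y contributes a factor of y' = dy/dx when we differentiate it.

Move every term to one side and write the relation as F(x, y) = 0. Term by term,
  d/dx[7x^2] = 14x
  d/dx[xy] = x·y' + y
  d/dx[8y^2] = 16y·y'
  d/dx[-19] = 0

The pieces without y' make up ∂F/∂x and the coefficient of y' is ∂F/∂y:
  ∂F/∂x = 14x + y,
  ∂F/∂y = x + 16y.

Since d/dx[F] = ∂F/∂x + (∂F/∂y)·y' = 0, solve for y':
  (∂F/∂y)·y' = -∂F/∂x
  dy/dx = -(∂F/∂x)/(∂F/∂y) = -(14x + y)/(x + 16y) = (-14x - y)/(x + 16y)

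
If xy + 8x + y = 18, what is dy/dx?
Differentiate both sides with respect to x, treating y as y(x). By the chain rule, any term containing y contributes a factor of y' = dy/dx when we differentiate it.

Move every term to one side and write the relation as F(x, y) = 0. Term by term,
  d/dx[xy] = x·y' + y
  d/dx[8x] = 8
  d/dx[y] = y'
  d/dx[-18] = 0

The pieces without y' make up ∂F/∂x and the coefficient of y' is ∂F/∂y:
  ∂F/∂x = y + 8,
  ∂F/∂y = x + 1.

Since d/dx[F] = ∂F/∂x + (∂F/∂y)·y' = 0, solve for y':
  (∂F/∂y)·y' = -∂F/∂x
  dy/dx = -(∂F/∂x)/(∂F/∂y) = -(y + 8)/(x + 1) = (-y - 8)/(x + 1)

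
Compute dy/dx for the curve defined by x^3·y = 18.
Differentiate both sides with respect to x, treating y as y(x). By the chain rule, any term containing y contributes a factor of y' = dy/dx when we differentiate it.

Move every term to one side and write the relation as F(x, y) = 0. Term by term,
  d/dx[x^3y] = x^3·y' + 3x^2y
  d/dx[-18] = 0

The pieces without y' make up ∂F/∂x and the coefficient of y' is ∂F/∂y:
  ∂F/∂x = 3x^2y,
  ∂F/∂y = x^3.

Since d/dx[F] = ∂F/∂x + (∂F/∂y)·y' = 0, solve for y':
  (∂F/∂y)·y' = -∂F/∂x
  dy/dx = -(∂F/∂x)/(∂F/∂y) = -(3x^2y)/(x^3) = -3y/x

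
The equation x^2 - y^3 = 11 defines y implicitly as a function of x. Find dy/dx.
Take d/dx of both sides. Since y is implicitly a function of x, the chain rule attaches a y' = dy/dx factor whenever we differentiate through y.

Set F(x, y) = (left side) − (right side), so the curve is F = 0. Differentiating each term of F:
  d/dx[x^2] = 2x
  d/dx[-y^3] = -3y^2·y'
  d/dx[-11] = 0

Collecting, the y'-free part is the partial derivative in x and the y' coefficient is the partial derivative in y:
  ∂F/∂x = 2x
  ∂F/∂y = -3y^2

so d/dx[F(x, y(x))] = ∂F/∂x + (∂F/∂y)·y' = 0. Rearranging,
  dy/dx = -(∂F/∂x)/(∂F/∂y) = -(2x)/(-3y^2) = 2x/(3y^2)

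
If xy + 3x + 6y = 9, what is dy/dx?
Differentiate the relation implicitly: treat y = y(x) and apply the chain rule, so every y-derivative picks up a y' = dy/dx factor.

With everything moved to the left-hand side, differentiate term by term:
  d/dx[xy] = x·y' + y
  d/dx[3x] = 3
  d/dx[6y] = 6·y'
  d/dx[-9] = 0

Separating the contributions that come from x directly and those that come through y:
  without y':      y + 3
  multiplying y':  x + 6

so (y + 3) + (x + 6)·y' = 0, and therefore
  dy/dx = -(y + 3)/(x + 6) = (-y - 3)/(x + 6)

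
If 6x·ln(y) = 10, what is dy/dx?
Differentiate both sides with respect to x, treating y as y(x). By the chain rule, any term containing y contributes a factor of y' = dy/dx when we differentiate it.

Move every term to one side and write the relation as F(x, y) = 0. Term by term,
  d/dx[6x·ln(y)] = 6x·y'/y + 6ln(y)
  d/dx[-10] = 0

The pieces without y' make up ∂F/∂x and the coefficient of y' is ∂F/∂y:
  ∂F/∂x = 6ln(y),
  ∂F/∂y = 6x/y.

Since d/dx[F] = ∂F/∂x + (∂F/∂y)·y' = 0, solve for y':
  (∂F/∂y)·y' = -∂F/∂x
  dy/dx = -(∂F/∂x)/(∂F/∂y) = -(6ln(y))/(6x/y) = -y·ln(y)/x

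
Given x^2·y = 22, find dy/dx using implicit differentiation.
Take d/dx of both sides. Since y is implicitly a function of x, the chain rule attaches a y' = dy/dx factor whenever we differentiate through y.

Set F(x, y) = (left side) − (right side), so the curve is F = 0. Differentiating each term of F:
  d/dx[x^2y] = x^2·y' + 2xy
  d/dx[-22] = 0

Collecting, the y'-free part is the partial derivative in x and the y' coefficient is the partial derivative in y:
  ∂F/∂x = 2xy
  ∂F/∂y = x^2

so d/dx[F(x, y(x))] = ∂F/∂x + (∂F/∂y)·y' = 0. Rearranging,
  dy/dx = -(∂F/∂x)/(∂F/∂y) = -(2xy)/(x^2) = -2y/x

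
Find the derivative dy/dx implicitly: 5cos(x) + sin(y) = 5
Differentiate the relation implicitly: treat y = y(x) and apply the chain rule, so every y-derivative picks up a y' = dy/dx factor.

With everything moved to the left-hand side, differentiate term by term:
  d/dx[sin(y)] = y'·cos(y)
  d/dx[5cos(x)] = -5sin(x)
  d/dx[-5] = 0

Separating the contributions that come from x directly and those that come through y:
  without y':      -5sin(x)
  multiplying y':  cos(y)

so (-5sin(x)) + (cos(y))·y' = 0, and therefore
  dy/dx = -(-5sin(x))/(cos(y)) = 5sin(x)/cos(y)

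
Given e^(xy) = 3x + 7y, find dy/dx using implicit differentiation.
Take d/dx of both sides. Since y is implicitly a function of x, the chain rule attaches a y' = dy/dx factor whenever we differentiate through y.

Set F(x, y) = (left side) − (right side), so the curve is F = 0. Differentiating each term of F:
  d/dx[-3x] = -3
  d/dx[-7y] = -7·y'
  d/dx[e^(xy)] = (x·y' + y)·e^(xy)

Collecting, the y'-free part is the partial derivative in x and the y' coefficient is the partial derivative in y:
  ∂F/∂x = y·e^(xy) - 3
  ∂F/∂y = x·e^(xy) - 7

so d/dx[F(x, y(x))] = ∂F/∂x + (∂F/∂y)·y' = 0. Rearranging,
  dy/dx = -(∂F/∂x)/(∂F/∂y) = -(y·e^(xy) - 3)/(x·e^(xy) - 7) = (-y·e^(xy) + 3)/(x·e^(xy) - 7)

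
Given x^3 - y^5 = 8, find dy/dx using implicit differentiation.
Take d/dx of both sides. Since y is implicitly a function of x, the chain rule attaches a y' = dy/dx factor whenever we differentiate through y.

Set F(x, y) = (left side) − (right side), so the curve is F = 0. Differentiating each term of F:
  d/dx[x^3] = 3x^2
  d/dx[-y^5] = -5y^4·y'
  d/dx[-8] = 0

Collecting, the y'-free part is the partial derivative in x and the y' coefficient is the partial derivative in y:
  ∂F/∂x = 3x^2
  ∂F/∂y = -5y^4

so d/dx[F(x, y(x))] = ∂F/∂x + (∂F/∂y)·y' = 0. Rearranging,
  dy/dx = -(∂F/∂x)/(∂F/∂y) = -(3x^2)/(-5y^4) = 3x^2/(5y^4)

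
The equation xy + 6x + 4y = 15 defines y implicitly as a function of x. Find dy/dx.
Differentiate the relation implicitly: treat y = y(x) and apply the chain rule, so every y-derivative picks up a y' = dy/dx factor.

With everything moved to the left-hand side, differentiate term by term:
  d/dx[xy] = x·y' + y
  d/dx[6x] = 6
  d/dx[4y] = 4·y'
  d/dx[-15] = 0

Separating the contributions that come from x directly and those that come through y:
  without y':      y + 6
  multiplying y':  x + 4

so (y + 6) + (x + 4)·y' = 0, and therefore
  dy/dx = -(y + 6)/(x + 4) = (-y - 6)/(x + 4)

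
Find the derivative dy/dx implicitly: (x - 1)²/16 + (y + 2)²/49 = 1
Take d/dx of both sides. Since y is implicitly a function of x, the chain rule attaches a y' = dy/dx factor whenever we differentiate through y.

Set F(x, y) = (left side) − (right side), so the curve is F = 0. Differentiating each term of F:
  d/dx[(x - 1)^2/16] = x/8 - 1/8
  d/dx[(y + 2)^2/49] = 2·y'(y + 2)/49
  d/dx[-1] = 0

Collecting, the y'-free part is the partial derivative in x and the y' coefficient is the partial derivative in y:
  ∂F/∂x = x/8 - 1/8
  ∂F/∂y = 2y/49 + 4/49

so d/dx[F(x, y(x))] = ∂F/∂x + (∂F/∂y)·y' = 0. Rearranging,
  dy/dx = -(∂F/∂x)/(∂F/∂y) = -(x/8 - 1/8)/(2y/49 + 4/49)
        = -((x - 1)/8)/(2(y + 2)/49) = 49(1 - x)/(16(y + 2))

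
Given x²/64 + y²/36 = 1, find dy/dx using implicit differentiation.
Apply d/dx to both sides, remembering that y depends on x. Each occurrence of y therefore brings in a y' = dy/dx via the chain rule.

With F(x, y) equal to the left-hand side minus the right, differentiate F term by term:
  d/dx[x^2/64] = x/32
  d/dx[y^2/36] = y·y'/18
  d/dx[-1] = 0
Adding these up, d/dx[F] = 0 becomes
  (x/32) + (y/18)·y' = 0,
so isolating y',
  dy/dx = -(x/32)/(y/18) = -9x/(16y)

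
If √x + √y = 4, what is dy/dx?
Differentiate both sides with respect to x, treating y as y(x). By the chain rule, any term containing y contributes a factor of y' = dy/dx when we differentiate it.

Move every term to one side and write the relation as F(x, y) = 0. Term by term,
  d/dx[√(x)] = 1/(2√(x))
  d/dx[√(y)] = y'/(2√(y))
  d/dx[-4] = 0

The pieces without y' make up ∂F/∂x and the coefficient of y' is ∂F/∂y:
  ∂F/∂x = 1/(2√(x)),
  ∂F/∂y = 1/(2√(y)).

Since d/dx[F] = ∂F/∂x + (∂F/∂y)·y' = 0, solve for y':
  (∂F/∂y)·y' = -∂F/∂x
  dy/dx = -(∂F/∂x)/(∂F/∂y) = -(1/(2√(x)))/(1/(2√(y))) = -√(y)/√(x)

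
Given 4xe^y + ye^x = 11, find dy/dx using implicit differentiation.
Differentiate both sides with respect to x, treating y as y(x). By the chain rule, any term containing y contributes a factor of y' = dy/dx when we differentiate it.

Move every term to one side and write the relation as F(x, y) = 0. Term by term,
  d/dx[4x·e^(y)] = 4x·y'·e^(y) + 4e^(y)
  d/dx[y·e^(x)] = y·e^(x) + y'·e^(x)
  d/dx[-11] = 0

The pieces without y' make up ∂F/∂x and the coefficient of y' is ∂F/∂y:
  ∂F/∂x = y·e^(x) + 4e^(y),
  ∂F/∂y = 4x·e^(y) + e^(x).

Since d/dx[F] = ∂F/∂x + (∂F/∂y)·y' = 0, solve for y':
  (∂F/∂y)·y' = -∂F/∂x
  dy/dx = -(∂F/∂x)/(∂F/∂y) = -(y·e^(x) + 4e^(y))/(4x·e^(y) + e^(x)) = (-y·e^(x) - 4e^(y))/(4x·e^(y) + e^(x))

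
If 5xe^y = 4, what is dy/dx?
Take d/dx of both sides. Since y is implicitly a function of x, the chain rule attaches a y' = dy/dx factor whenever we differentiate through y.

Set F(x, y) = (left side) − (right side), so the curve is F = 0. Differentiating each term of F:
  d/dx[5x·e^(y)] = 5x·y'·e^(y) + 5e^(y)
  d/dx[-4] = 0

Collecting, the y'-free part is the partial derivative in x and the y' coefficient is the partial derivative in y:
  ∂F/∂x = 5e^(y)
  ∂F/∂y = 5x·e^(y)

so d/dx[F(x, y(x))] = ∂F/∂x + (∂F/∂y)·y' = 0. Rearranging,
  dy/dx = -(∂F/∂x)/(∂F/∂y) = -(5e^(y))/(5x·e^(y)) = -1/x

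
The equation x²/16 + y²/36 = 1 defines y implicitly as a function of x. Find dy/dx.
Differentiate the relation implicitly: treat y = y(x) and apply the chain rule, so every y-derivative picks up a y' = dy/dx factor.

With everything moved to the left-hand side, differentiate term by term:
  d/dx[x^2/16] = x/8
  d/dx[y^2/36] = y·y'/18
  d/dx[-1] = 0

Separating the contributions that come from x directly and those that come through y:
  without y':      x/8
  multiplying y':  y/18

so (x/8) + (y/18)·y' = 0, and therefore
  dy/dx = -(x/8)/(y/18) = -9x/(4y)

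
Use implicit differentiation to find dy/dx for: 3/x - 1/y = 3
Differentiate both sides with respect to x, treating y as y(x). By the chain rule, any term containing y contributes a factor of y' = dy/dx when we differentiate it.

Move every term to one side and write the relation as F(x, y) = 0. Term by term,
  d/dx[-1/y] = y'/y^2
  d/dx[3/x] = -3/x^2
  d/dx[-3] = 0

The pieces without y' make up ∂F/∂x and the coefficient of y' is ∂F/∂y:
  ∂F/∂x = -3/x^2,
  ∂F/∂y = y^(-2).

Since d/dx[F] = ∂F/∂x + (∂F/∂y)·y' = 0, solve for y':
  (∂F/∂y)·y' = -∂F/∂x
  dy/dx = -(∂F/∂x)/(∂F/∂y) = -(-3/x^2)/(y^(-2)) = 3y^2/x^2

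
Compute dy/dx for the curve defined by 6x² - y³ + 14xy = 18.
Differentiate the relation implicitly: treat y = y(x) and apply the chain rule, so every y-derivative picks up a y' = dy/dx factor.

With everything moved to the left-hand side, differentiate term by term:
  d/dx[6x^2] = 12x
  d/dx[14xy] = 14x·y' + 14y
  d/dx[-y^3] = -3y^2·y'
  d/dx[-18] = 0

Separating the contributions that come from x directly and those that come through y:
  without y':      12x + 14y
  multiplying y':  14x - 3y^2

so (12x + 14y) + (14x - 3y^2)·y' = 0, and therefore
  dy/dx = -(12x + 14y)/(14x - 3y^2) = 2(-6x - 7y)/(14x - 3y^2)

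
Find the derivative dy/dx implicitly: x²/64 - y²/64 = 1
Take d/dx of both sides. Since y is implicitly a function of x, the chain rule attaches a y' = dy/dx factor whenever we differentiate through y.

Set F(x, y) = (left side) − (right side), so the curve is F = 0. Differentiating each term of F:
  d/dx[x^2/64] = x/32
  d/dx[-y^2/64] = -y·y'/32
  d/dx[-1] = 0

Collecting, the y'-free part is the partial derivative in x and the y' coefficient is the partial derivative in y:
  ∂F/∂x = x/32
  ∂F/∂y = -y/32

so d/dx[F(x, y(x))] = ∂F/∂x + (∂F/∂y)·y' = 0. Rearranging,
  dy/dx = -(∂F/∂x)/(∂F/∂y) = -(x/32)/(-y/32) = x/y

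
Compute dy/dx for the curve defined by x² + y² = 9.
Take d/dx of both sides. Since y is implicitly a function of x, the chain rule attaches a y' = dy/dx factor whenever we differentiate through y.

Set F(x, y) = (left side) − (right side), so the curve is F = 0. Differentiating each term of F:
  d/dx[x^2] = 2x
  d/dx[y^2] = 2y·y'
  d/dx[-9] = 0

Collecting, the y'-free part is the partial derivative in x and the y' coefficient is the partial derivative in y:
  ∂F/∂x = 2x
  ∂F/∂y = 2y

so d/dx[F(x, y(x))] = ∂F/∂x + (∂F/∂y)·y' = 0. Rearranging,
  dy/dx = -(∂F/∂x)/(∂F/∂y) = -(2x)/(2y) = -x/y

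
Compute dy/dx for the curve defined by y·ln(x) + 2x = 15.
Differentiate both sides with respect to x, treating y as y(x). By the chain rule, any term containing y contributes a factor of y' = dy/dx when we differentiate it.

Move every term to one side and write the relation as F(x, y) = 0. Term by term,
  d/dx[2x] = 2
  d/dx[y·ln(x)] = y'·ln(x) + y/x
  d/dx[-15] = 0

The pieces without y' make up ∂F/∂x and the coefficient of y' is ∂F/∂y:
  ∂F/∂x = 2 + y/x,
  ∂F/∂y = ln(x).

Since d/dx[F] = ∂F/∂x + (∂F/∂y)·y' = 0, solve for y':
  (∂F/∂y)·y' = -∂F/∂x
  dy/dx = -(∂F/∂x)/(∂F/∂y) = -(2 + y/x)/(ln(x))
        = -((2x + y)/x)/(ln(x)) = (-2x - y)/(x·ln(x))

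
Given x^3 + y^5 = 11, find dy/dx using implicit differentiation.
Apply d/dx to both sides, remembering that y depends on x. Each occurrence of y therefore brings in a y' = dy/dx via the chain rule.

With F(x, y) equal to the left-hand side minus the right, differentiate F term by term:
  d/dx[x^3] = 3x^2
  d/dx[y^5] = 5y^4·y'
  d/dx[-11] = 0
Adding these up, d/dx[F] = 0 becomes
  (3x^2) + (5y^4)·y' = 0,
so isolating y',
  dy/dx = -(3x^2)/(5y^4) = -3x^2/(5y^4)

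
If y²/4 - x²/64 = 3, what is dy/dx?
Apply d/dx to both sides, remembering that y depends on x. Each occurrence of y therefore brings in a y' = dy/dx via the chain rule.

With F(x, y) equal to the left-hand side minus the right, differentiate F term by term:
  d/dx[-x^2/64] = -x/32
  d/dx[y^2/4] = y·y'/2
  d/dx[-3] = 0
Adding these up, d/dx[F] = 0 becomes
  (-x/32) + (y/2)·y' = 0,
so isolating y',
  dy/dx = -(-x/32)/(y/2) = x/(16y)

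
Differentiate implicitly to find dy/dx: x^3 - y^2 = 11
Apply d/dx to both sides, remembering that y depends on x. Each occurrence of y therefore brings in a y' = dy/dx via the chain rule.

With F(x, y) equal to the left-hand side minus the right, differentiate F term by term:
  d/dx[x^3] = 3x^2
  d/dx[-y^2] = -2y·y'
  d/dx[-11] = 0
Adding these up, d/dx[F] = 0 becomes
  (3x^2) + (-2y)·y' = 0,
so isolating y',
  dy/dx = -(3x^2)/(-2y) = 3x^2/(2y)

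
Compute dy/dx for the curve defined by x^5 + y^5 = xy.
Differentiate both sides with respect to x, treating y as y(x). By the chain rule, any term containing y contributes a factor of y' = dy/dx when we differentiate it.

Move every term to one side and write the relation as F(x, y) = 0. Term by term,
  d/dx[x^5] = 5x^4
  d/dx[-xy] = -x·y' - y
  d/dx[y^5] = 5y^4·y'

The pieces without y' make up ∂F/∂x and the coefficient of y' is ∂F/∂y:
  ∂F/∂x = 5x^4 - y,
  ∂F/∂y = -x + 5y^4.

Since d/dx[F] = ∂F/∂x + (∂F/∂y)·y' = 0, solve for y':
  (∂F/∂y)·y' = -∂F/∂x
  dy/dx = -(∂F/∂x)/(∂F/∂y) = -(5x^4 - y)/(-x + 5y^4) = (5x^4 - y)/(x - 5y^4)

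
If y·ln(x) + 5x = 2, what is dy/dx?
Apply d/dx to both sides, remembering that y depends on x. Each occurrence of y therefore brings in a y' = dy/dx via the chain rule.

With F(x, y) equal to the left-hand side minus the right, differentiate F term by term:
  d/dx[5x] = 5
  d/dx[y·ln(x)] = y'·ln(x) + y/x
  d/dx[-2] = 0
Adding these up, d/dx[F] = 0 becomes
  (5 + y/x) + (ln(x))·y' = 0,
so isolating y',
  dy/dx = -(5 + y/x)/(ln(x))
        = -((5x + y)/x)/(ln(x)) = (-5x - y)/(x·ln(x))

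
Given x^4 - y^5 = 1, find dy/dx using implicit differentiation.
Apply d/dx to both sides, remembering that y depends on x. Each occurrence of y therefore brings in a y' = dy/dx via the chain rule.

With F(x, y) equal to the left-hand side minus the right, differentiate F term by term:
  d/dx[x^4] = 4x^3
  d/dx[-y^5] = -5y^4·y'
  d/dx[-1] = 0
Adding these up, d/dx[F] = 0 becomes
  (4x^3) + (-5y^4)·y' = 0,
so isolating y',
  dy/dx = -(4x^3)/(-5y^4) = 4x^3/(5y^4)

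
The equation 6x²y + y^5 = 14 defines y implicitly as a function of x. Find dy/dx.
Differentiate both sides with respect to x, treating y as y(x). By the chain rule, any term containing y contributes a factor of y' = dy/dx when we differentiate it.

Move every term to one side and write the relation as F(x, y) = 0. Term by term,
  d/dx[6x^2y] = 6x^2·y' + 12xy
  d/dx[y^5] = 5y^4·y'
  d/dx[-14] = 0

The pieces without y' make up ∂F/∂x and the coefficient of y' is ∂F/∂y:
  ∂F/∂x = 12xy,
  ∂F/∂y = 6x^2 + 5y^4.

Since d/dx[F] = ∂F/∂x + (∂F/∂y)·y' = 0, solve for y':
  (∂F/∂y)·y' = -∂F/∂x
  dy/dx = -(∂F/∂x)/(∂F/∂y) = -(12xy)/(6x^2 + 5y^4) = -12xy/(6x^2 + 5y^4)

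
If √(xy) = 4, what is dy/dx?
Differentiate the relation implicitly: treat y = y(x) and apply the chain rule, so every y-derivative picks up a y' = dy/dx factor.

With everything moved to the left-hand side, differentiate term by term:
  d/dx[√(xy)] = √(xy)(x·y'/2 + y/2)/(xy)
  d/dx[-4] = 0

Separating the contributions that come from x directly and those that come through y:
  without y':      √(xy)/(2x)
  multiplying y':  √(xy)/(2y)

so (√(xy)/(2x)) + (√(xy)/(2y))·y' = 0, and therefore
  dy/dx = -(√(xy)/(2x))/(√(xy)/(2y)) = -y/x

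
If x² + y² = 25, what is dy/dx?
Differentiate both sides with respect to x, treating y as y(x). By the chain rule, any term containing y contributes a factor of y' = dy/dx when we differentiate it.

Move every term to one side and write the relation as F(x, y) = 0. Term by term,
  d/dx[x^2] = 2x
  d/dx[y^2] = 2y·y'
  d/dx[-25] = 0

The pieces without y' make up ∂F/∂x and the coefficient of y' is ∂F/∂y:
  ∂F/∂x = 2x,
  ∂F/∂y = 2y.

Since d/dx[F] = ∂F/∂x + (∂F/∂y)·y' = 0, solve for y':
  (∂F/∂y)·y' = -∂F/∂x
  dy/dx = -(∂F/∂x)/(∂F/∂y) = -(2x)/(2y) = -x/y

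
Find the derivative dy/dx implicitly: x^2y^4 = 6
Take d/dx of both sides. Since y is implicitly a function of x, the chain rule attaches a y' = dy/dx factor whenever we differentiate through y.

Set F(x, y) = (left side) − (right side), so the curve is F = 0. Differentiating each term of F:
  d/dx[x^2y^4] = 4x^2y^3·y' + 2xy^4
  d/dx[-6] = 0

Collecting, the y'-free part is the partial derivative in x and the y' coefficient is the partial derivative in y:
  ∂F/∂x = 2xy^4
  ∂F/∂y = 4x^2y^3

so d/dx[F(x, y(x))] = ∂F/∂x + (∂F/∂y)·y' = 0. Rearranging,
  dy/dx = -(∂F/∂x)/(∂F/∂y) = -(2xy^4)/(4x^2y^3) = -y/(2x)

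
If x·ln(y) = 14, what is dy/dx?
Take d/dx of both sides. Since y is implicitly a function of x, the chain rule attaches a y' = dy/dx factor whenever we differentiate through y.

Set F(x, y) = (left side) − (right side), so the curve is F = 0. Differentiating each term of F:
  d/dx[x·ln(y)] = x·y'/y + ln(y)
  d/dx[-14] = 0

Collecting, the y'-free part is the partial derivative in x and the y' coefficient is the partial derivative in y:
  ∂F/∂x = ln(y)
  ∂F/∂y = x/y

so d/dx[F(x, y(x))] = ∂F/∂x + (∂F/∂y)·y' = 0. Rearranging,
  dy/dx = -(∂F/∂x)/(∂F/∂y) = -(ln(y))/(x/y) = -y·ln(y)/x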